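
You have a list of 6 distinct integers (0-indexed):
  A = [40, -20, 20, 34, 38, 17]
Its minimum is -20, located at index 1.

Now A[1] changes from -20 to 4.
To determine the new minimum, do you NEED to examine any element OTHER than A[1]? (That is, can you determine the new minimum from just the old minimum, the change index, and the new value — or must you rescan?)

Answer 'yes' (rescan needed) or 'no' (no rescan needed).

Answer: yes

Derivation:
Old min = -20 at index 1
Change at index 1: -20 -> 4
Index 1 WAS the min and new value 4 > old min -20. Must rescan other elements to find the new min.
Needs rescan: yes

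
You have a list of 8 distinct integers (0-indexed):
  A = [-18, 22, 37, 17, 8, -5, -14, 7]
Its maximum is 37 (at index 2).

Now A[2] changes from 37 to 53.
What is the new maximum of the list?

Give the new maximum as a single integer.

Answer: 53

Derivation:
Old max = 37 (at index 2)
Change: A[2] 37 -> 53
Changed element WAS the max -> may need rescan.
  Max of remaining elements: 22
  New max = max(53, 22) = 53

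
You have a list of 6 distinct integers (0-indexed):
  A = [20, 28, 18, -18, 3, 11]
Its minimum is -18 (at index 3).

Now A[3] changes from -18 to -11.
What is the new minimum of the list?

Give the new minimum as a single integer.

Answer: -11

Derivation:
Old min = -18 (at index 3)
Change: A[3] -18 -> -11
Changed element WAS the min. Need to check: is -11 still <= all others?
  Min of remaining elements: 3
  New min = min(-11, 3) = -11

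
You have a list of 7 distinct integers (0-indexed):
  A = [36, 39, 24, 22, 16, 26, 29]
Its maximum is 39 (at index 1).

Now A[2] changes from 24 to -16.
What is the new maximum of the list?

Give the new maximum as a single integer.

Answer: 39

Derivation:
Old max = 39 (at index 1)
Change: A[2] 24 -> -16
Changed element was NOT the old max.
  New max = max(old_max, new_val) = max(39, -16) = 39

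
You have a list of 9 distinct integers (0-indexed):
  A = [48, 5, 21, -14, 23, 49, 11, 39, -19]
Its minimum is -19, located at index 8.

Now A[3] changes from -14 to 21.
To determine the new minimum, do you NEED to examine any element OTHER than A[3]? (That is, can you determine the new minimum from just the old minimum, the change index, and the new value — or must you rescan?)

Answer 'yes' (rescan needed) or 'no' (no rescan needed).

Answer: no

Derivation:
Old min = -19 at index 8
Change at index 3: -14 -> 21
Index 3 was NOT the min. New min = min(-19, 21). No rescan of other elements needed.
Needs rescan: no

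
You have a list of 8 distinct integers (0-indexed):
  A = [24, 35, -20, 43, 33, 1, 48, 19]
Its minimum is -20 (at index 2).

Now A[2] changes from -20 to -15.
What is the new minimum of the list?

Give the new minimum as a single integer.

Answer: -15

Derivation:
Old min = -20 (at index 2)
Change: A[2] -20 -> -15
Changed element WAS the min. Need to check: is -15 still <= all others?
  Min of remaining elements: 1
  New min = min(-15, 1) = -15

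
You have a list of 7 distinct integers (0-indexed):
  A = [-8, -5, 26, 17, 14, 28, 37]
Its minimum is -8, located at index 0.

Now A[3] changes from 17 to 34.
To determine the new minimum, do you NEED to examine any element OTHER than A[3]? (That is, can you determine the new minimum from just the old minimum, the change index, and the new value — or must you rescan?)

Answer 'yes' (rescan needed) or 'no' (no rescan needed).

Old min = -8 at index 0
Change at index 3: 17 -> 34
Index 3 was NOT the min. New min = min(-8, 34). No rescan of other elements needed.
Needs rescan: no

Answer: no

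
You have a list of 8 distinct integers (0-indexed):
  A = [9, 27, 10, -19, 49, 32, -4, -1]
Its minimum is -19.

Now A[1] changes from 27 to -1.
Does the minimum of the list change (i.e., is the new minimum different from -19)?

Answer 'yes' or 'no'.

Answer: no

Derivation:
Old min = -19
Change: A[1] 27 -> -1
Changed element was NOT the min; min changes only if -1 < -19.
New min = -19; changed? no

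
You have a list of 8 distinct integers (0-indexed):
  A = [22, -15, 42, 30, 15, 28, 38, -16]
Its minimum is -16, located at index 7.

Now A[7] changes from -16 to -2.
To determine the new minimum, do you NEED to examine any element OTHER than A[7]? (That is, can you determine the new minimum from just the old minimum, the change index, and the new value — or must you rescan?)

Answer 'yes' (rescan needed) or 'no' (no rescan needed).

Answer: yes

Derivation:
Old min = -16 at index 7
Change at index 7: -16 -> -2
Index 7 WAS the min and new value -2 > old min -16. Must rescan other elements to find the new min.
Needs rescan: yes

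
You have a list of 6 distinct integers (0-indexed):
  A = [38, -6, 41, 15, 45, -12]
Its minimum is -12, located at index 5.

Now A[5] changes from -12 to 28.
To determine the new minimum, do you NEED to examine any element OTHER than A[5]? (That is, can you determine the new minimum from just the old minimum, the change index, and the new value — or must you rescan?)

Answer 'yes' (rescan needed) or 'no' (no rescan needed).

Answer: yes

Derivation:
Old min = -12 at index 5
Change at index 5: -12 -> 28
Index 5 WAS the min and new value 28 > old min -12. Must rescan other elements to find the new min.
Needs rescan: yes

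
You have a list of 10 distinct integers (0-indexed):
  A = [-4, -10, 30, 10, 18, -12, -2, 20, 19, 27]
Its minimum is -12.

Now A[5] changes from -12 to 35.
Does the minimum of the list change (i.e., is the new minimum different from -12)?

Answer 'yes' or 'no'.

Answer: yes

Derivation:
Old min = -12
Change: A[5] -12 -> 35
Changed element was the min; new min must be rechecked.
New min = -10; changed? yes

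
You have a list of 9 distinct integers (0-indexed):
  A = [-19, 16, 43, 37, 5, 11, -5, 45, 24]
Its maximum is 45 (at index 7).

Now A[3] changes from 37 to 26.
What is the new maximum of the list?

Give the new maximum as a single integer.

Old max = 45 (at index 7)
Change: A[3] 37 -> 26
Changed element was NOT the old max.
  New max = max(old_max, new_val) = max(45, 26) = 45

Answer: 45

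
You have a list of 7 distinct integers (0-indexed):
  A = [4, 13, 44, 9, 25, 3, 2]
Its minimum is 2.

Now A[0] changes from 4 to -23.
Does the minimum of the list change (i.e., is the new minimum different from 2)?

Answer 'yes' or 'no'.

Answer: yes

Derivation:
Old min = 2
Change: A[0] 4 -> -23
Changed element was NOT the min; min changes only if -23 < 2.
New min = -23; changed? yes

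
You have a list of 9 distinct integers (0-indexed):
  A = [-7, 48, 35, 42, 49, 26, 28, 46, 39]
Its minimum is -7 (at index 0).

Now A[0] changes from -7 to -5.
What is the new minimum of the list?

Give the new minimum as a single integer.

Answer: -5

Derivation:
Old min = -7 (at index 0)
Change: A[0] -7 -> -5
Changed element WAS the min. Need to check: is -5 still <= all others?
  Min of remaining elements: 26
  New min = min(-5, 26) = -5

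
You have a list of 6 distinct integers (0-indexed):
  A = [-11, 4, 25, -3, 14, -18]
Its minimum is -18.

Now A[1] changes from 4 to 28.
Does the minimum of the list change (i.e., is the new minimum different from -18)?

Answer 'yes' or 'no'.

Answer: no

Derivation:
Old min = -18
Change: A[1] 4 -> 28
Changed element was NOT the min; min changes only if 28 < -18.
New min = -18; changed? no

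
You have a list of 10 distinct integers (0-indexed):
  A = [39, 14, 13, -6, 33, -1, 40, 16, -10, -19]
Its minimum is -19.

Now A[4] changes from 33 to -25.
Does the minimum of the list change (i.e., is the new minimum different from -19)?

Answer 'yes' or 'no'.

Old min = -19
Change: A[4] 33 -> -25
Changed element was NOT the min; min changes only if -25 < -19.
New min = -25; changed? yes

Answer: yes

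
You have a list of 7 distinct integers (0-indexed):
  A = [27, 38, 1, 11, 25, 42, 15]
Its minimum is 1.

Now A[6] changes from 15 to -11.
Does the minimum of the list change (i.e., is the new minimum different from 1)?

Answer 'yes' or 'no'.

Old min = 1
Change: A[6] 15 -> -11
Changed element was NOT the min; min changes only if -11 < 1.
New min = -11; changed? yes

Answer: yes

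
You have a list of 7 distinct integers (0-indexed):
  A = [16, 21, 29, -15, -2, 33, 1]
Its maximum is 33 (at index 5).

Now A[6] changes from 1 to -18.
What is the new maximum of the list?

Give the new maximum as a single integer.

Old max = 33 (at index 5)
Change: A[6] 1 -> -18
Changed element was NOT the old max.
  New max = max(old_max, new_val) = max(33, -18) = 33

Answer: 33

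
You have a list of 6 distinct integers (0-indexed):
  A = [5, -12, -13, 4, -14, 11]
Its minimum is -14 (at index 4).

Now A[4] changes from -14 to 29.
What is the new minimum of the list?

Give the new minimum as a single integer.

Old min = -14 (at index 4)
Change: A[4] -14 -> 29
Changed element WAS the min. Need to check: is 29 still <= all others?
  Min of remaining elements: -13
  New min = min(29, -13) = -13

Answer: -13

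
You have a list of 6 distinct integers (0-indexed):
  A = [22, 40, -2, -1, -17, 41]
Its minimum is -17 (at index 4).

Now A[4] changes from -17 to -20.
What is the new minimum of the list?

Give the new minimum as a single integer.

Old min = -17 (at index 4)
Change: A[4] -17 -> -20
Changed element WAS the min. Need to check: is -20 still <= all others?
  Min of remaining elements: -2
  New min = min(-20, -2) = -20

Answer: -20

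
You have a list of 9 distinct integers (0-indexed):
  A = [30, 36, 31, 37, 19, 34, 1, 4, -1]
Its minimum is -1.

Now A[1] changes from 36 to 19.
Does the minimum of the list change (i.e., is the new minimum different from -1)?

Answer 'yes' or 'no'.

Old min = -1
Change: A[1] 36 -> 19
Changed element was NOT the min; min changes only if 19 < -1.
New min = -1; changed? no

Answer: no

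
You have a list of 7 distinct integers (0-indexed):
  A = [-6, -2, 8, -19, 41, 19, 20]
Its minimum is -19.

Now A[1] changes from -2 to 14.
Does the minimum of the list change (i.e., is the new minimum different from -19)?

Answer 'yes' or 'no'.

Answer: no

Derivation:
Old min = -19
Change: A[1] -2 -> 14
Changed element was NOT the min; min changes only if 14 < -19.
New min = -19; changed? no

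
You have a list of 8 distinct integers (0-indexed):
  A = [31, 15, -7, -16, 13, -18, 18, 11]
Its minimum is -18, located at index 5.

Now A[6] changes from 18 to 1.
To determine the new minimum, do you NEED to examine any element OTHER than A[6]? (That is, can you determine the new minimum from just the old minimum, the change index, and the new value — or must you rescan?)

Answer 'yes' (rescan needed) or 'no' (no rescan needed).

Old min = -18 at index 5
Change at index 6: 18 -> 1
Index 6 was NOT the min. New min = min(-18, 1). No rescan of other elements needed.
Needs rescan: no

Answer: no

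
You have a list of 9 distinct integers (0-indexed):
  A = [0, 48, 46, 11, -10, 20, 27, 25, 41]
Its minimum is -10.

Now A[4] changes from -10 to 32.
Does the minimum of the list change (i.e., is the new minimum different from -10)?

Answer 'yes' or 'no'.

Answer: yes

Derivation:
Old min = -10
Change: A[4] -10 -> 32
Changed element was the min; new min must be rechecked.
New min = 0; changed? yes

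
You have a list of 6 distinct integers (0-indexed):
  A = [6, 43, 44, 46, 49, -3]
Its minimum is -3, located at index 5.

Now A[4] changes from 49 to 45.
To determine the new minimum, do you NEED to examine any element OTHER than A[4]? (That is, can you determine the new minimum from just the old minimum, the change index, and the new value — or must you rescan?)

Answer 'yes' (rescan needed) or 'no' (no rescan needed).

Answer: no

Derivation:
Old min = -3 at index 5
Change at index 4: 49 -> 45
Index 4 was NOT the min. New min = min(-3, 45). No rescan of other elements needed.
Needs rescan: no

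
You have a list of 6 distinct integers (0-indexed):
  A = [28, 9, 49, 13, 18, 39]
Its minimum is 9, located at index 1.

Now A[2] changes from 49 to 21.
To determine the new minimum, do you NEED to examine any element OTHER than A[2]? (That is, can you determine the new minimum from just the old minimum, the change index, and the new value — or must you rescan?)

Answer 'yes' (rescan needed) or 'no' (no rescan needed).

Answer: no

Derivation:
Old min = 9 at index 1
Change at index 2: 49 -> 21
Index 2 was NOT the min. New min = min(9, 21). No rescan of other elements needed.
Needs rescan: no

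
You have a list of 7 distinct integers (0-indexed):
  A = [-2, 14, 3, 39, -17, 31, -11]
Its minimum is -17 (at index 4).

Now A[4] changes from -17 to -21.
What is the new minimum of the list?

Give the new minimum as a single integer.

Old min = -17 (at index 4)
Change: A[4] -17 -> -21
Changed element WAS the min. Need to check: is -21 still <= all others?
  Min of remaining elements: -11
  New min = min(-21, -11) = -21

Answer: -21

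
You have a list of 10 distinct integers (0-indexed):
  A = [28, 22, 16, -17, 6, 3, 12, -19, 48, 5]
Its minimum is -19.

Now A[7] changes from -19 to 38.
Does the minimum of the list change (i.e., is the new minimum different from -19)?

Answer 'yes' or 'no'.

Old min = -19
Change: A[7] -19 -> 38
Changed element was the min; new min must be rechecked.
New min = -17; changed? yes

Answer: yes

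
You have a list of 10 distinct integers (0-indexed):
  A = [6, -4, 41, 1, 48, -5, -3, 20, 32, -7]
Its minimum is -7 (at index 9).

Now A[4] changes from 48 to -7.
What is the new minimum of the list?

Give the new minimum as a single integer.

Old min = -7 (at index 9)
Change: A[4] 48 -> -7
Changed element was NOT the old min.
  New min = min(old_min, new_val) = min(-7, -7) = -7

Answer: -7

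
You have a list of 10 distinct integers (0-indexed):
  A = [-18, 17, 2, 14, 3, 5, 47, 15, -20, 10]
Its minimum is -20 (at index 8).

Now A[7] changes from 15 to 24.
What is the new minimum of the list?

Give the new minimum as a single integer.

Answer: -20

Derivation:
Old min = -20 (at index 8)
Change: A[7] 15 -> 24
Changed element was NOT the old min.
  New min = min(old_min, new_val) = min(-20, 24) = -20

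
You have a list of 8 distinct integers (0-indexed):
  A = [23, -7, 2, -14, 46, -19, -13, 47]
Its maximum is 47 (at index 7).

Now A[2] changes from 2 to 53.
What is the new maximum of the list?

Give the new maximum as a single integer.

Old max = 47 (at index 7)
Change: A[2] 2 -> 53
Changed element was NOT the old max.
  New max = max(old_max, new_val) = max(47, 53) = 53

Answer: 53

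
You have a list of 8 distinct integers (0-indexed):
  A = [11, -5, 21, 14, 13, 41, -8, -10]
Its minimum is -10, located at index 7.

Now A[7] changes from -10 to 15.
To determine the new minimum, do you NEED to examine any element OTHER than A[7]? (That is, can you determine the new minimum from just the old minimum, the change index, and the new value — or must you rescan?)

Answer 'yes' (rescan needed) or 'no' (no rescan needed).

Old min = -10 at index 7
Change at index 7: -10 -> 15
Index 7 WAS the min and new value 15 > old min -10. Must rescan other elements to find the new min.
Needs rescan: yes

Answer: yes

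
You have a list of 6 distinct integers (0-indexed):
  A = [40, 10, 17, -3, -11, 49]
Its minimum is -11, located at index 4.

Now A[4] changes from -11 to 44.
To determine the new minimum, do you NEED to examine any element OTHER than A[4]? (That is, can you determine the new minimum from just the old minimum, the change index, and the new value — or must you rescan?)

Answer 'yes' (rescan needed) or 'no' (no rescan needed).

Old min = -11 at index 4
Change at index 4: -11 -> 44
Index 4 WAS the min and new value 44 > old min -11. Must rescan other elements to find the new min.
Needs rescan: yes

Answer: yes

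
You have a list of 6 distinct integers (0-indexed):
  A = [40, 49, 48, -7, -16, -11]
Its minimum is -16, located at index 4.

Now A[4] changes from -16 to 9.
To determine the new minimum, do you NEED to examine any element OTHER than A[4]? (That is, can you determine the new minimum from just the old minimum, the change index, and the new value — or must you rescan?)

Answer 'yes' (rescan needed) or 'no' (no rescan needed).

Old min = -16 at index 4
Change at index 4: -16 -> 9
Index 4 WAS the min and new value 9 > old min -16. Must rescan other elements to find the new min.
Needs rescan: yes

Answer: yes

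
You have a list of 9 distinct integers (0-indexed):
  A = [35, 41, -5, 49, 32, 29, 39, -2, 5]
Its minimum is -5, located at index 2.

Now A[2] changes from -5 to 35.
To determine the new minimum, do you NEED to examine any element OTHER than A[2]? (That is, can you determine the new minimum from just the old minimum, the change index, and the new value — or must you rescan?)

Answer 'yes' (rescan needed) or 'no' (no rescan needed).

Answer: yes

Derivation:
Old min = -5 at index 2
Change at index 2: -5 -> 35
Index 2 WAS the min and new value 35 > old min -5. Must rescan other elements to find the new min.
Needs rescan: yes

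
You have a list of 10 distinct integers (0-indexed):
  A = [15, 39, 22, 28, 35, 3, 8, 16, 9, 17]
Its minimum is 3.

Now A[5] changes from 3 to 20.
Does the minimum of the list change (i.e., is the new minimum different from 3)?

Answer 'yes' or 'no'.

Old min = 3
Change: A[5] 3 -> 20
Changed element was the min; new min must be rechecked.
New min = 8; changed? yes

Answer: yes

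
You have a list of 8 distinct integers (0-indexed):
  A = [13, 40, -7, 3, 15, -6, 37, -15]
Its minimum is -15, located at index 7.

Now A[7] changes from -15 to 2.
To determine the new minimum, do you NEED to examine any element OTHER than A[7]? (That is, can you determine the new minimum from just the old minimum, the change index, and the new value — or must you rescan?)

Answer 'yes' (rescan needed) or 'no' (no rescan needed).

Answer: yes

Derivation:
Old min = -15 at index 7
Change at index 7: -15 -> 2
Index 7 WAS the min and new value 2 > old min -15. Must rescan other elements to find the new min.
Needs rescan: yes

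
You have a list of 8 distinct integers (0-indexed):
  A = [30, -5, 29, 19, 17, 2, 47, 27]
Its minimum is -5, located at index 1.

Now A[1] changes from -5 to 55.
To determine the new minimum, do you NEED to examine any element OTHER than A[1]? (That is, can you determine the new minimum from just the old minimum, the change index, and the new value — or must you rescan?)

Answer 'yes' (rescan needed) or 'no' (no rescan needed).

Answer: yes

Derivation:
Old min = -5 at index 1
Change at index 1: -5 -> 55
Index 1 WAS the min and new value 55 > old min -5. Must rescan other elements to find the new min.
Needs rescan: yes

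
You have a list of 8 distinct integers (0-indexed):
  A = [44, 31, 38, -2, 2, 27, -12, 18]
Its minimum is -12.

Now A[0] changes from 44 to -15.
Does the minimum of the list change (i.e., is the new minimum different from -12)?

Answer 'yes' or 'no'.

Old min = -12
Change: A[0] 44 -> -15
Changed element was NOT the min; min changes only if -15 < -12.
New min = -15; changed? yes

Answer: yes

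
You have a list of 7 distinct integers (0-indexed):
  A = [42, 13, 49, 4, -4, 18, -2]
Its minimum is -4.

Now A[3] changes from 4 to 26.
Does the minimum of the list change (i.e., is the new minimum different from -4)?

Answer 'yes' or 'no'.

Old min = -4
Change: A[3] 4 -> 26
Changed element was NOT the min; min changes only if 26 < -4.
New min = -4; changed? no

Answer: no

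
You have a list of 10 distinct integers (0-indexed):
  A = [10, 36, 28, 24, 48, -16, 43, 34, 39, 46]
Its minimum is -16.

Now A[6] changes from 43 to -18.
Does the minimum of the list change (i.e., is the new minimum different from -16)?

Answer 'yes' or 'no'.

Answer: yes

Derivation:
Old min = -16
Change: A[6] 43 -> -18
Changed element was NOT the min; min changes only if -18 < -16.
New min = -18; changed? yes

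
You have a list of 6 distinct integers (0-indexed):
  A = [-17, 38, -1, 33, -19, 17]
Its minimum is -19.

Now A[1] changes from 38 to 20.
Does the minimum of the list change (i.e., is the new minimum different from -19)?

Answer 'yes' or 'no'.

Old min = -19
Change: A[1] 38 -> 20
Changed element was NOT the min; min changes only if 20 < -19.
New min = -19; changed? no

Answer: no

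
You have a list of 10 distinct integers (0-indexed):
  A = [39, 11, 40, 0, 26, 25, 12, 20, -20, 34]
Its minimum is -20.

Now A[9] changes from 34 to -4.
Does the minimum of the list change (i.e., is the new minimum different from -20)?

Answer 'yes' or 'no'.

Old min = -20
Change: A[9] 34 -> -4
Changed element was NOT the min; min changes only if -4 < -20.
New min = -20; changed? no

Answer: no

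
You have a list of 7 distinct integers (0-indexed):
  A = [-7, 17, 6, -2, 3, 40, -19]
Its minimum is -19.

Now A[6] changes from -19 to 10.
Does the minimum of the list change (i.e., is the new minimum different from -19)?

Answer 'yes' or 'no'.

Answer: yes

Derivation:
Old min = -19
Change: A[6] -19 -> 10
Changed element was the min; new min must be rechecked.
New min = -7; changed? yes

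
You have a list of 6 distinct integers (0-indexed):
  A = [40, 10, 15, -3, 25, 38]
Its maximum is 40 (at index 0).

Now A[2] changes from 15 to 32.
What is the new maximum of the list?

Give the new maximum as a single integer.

Old max = 40 (at index 0)
Change: A[2] 15 -> 32
Changed element was NOT the old max.
  New max = max(old_max, new_val) = max(40, 32) = 40

Answer: 40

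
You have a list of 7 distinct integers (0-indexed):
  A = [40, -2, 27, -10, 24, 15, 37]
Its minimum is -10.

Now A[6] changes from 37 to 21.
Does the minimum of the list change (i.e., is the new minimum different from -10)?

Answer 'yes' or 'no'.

Answer: no

Derivation:
Old min = -10
Change: A[6] 37 -> 21
Changed element was NOT the min; min changes only if 21 < -10.
New min = -10; changed? no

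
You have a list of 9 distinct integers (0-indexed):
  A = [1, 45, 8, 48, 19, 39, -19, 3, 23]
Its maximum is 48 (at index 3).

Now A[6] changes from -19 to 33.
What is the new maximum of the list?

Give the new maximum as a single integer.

Old max = 48 (at index 3)
Change: A[6] -19 -> 33
Changed element was NOT the old max.
  New max = max(old_max, new_val) = max(48, 33) = 48

Answer: 48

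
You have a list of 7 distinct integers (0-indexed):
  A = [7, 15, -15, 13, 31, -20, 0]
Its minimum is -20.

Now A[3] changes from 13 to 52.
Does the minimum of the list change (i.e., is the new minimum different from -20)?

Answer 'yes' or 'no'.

Old min = -20
Change: A[3] 13 -> 52
Changed element was NOT the min; min changes only if 52 < -20.
New min = -20; changed? no

Answer: no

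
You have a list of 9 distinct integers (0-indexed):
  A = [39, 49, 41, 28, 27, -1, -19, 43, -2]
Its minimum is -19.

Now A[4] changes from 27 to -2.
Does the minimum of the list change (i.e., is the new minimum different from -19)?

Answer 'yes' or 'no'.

Answer: no

Derivation:
Old min = -19
Change: A[4] 27 -> -2
Changed element was NOT the min; min changes only if -2 < -19.
New min = -19; changed? no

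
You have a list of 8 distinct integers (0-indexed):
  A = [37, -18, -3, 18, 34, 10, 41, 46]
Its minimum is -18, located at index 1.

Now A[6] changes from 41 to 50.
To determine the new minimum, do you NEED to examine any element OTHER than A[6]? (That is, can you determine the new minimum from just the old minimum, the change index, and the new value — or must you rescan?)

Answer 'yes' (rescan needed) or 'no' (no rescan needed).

Answer: no

Derivation:
Old min = -18 at index 1
Change at index 6: 41 -> 50
Index 6 was NOT the min. New min = min(-18, 50). No rescan of other elements needed.
Needs rescan: no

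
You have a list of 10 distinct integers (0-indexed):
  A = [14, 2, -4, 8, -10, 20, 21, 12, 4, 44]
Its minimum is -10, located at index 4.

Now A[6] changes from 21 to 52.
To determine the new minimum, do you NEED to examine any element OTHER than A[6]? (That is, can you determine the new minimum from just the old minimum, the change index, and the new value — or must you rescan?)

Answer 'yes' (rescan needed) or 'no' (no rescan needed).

Old min = -10 at index 4
Change at index 6: 21 -> 52
Index 6 was NOT the min. New min = min(-10, 52). No rescan of other elements needed.
Needs rescan: no

Answer: no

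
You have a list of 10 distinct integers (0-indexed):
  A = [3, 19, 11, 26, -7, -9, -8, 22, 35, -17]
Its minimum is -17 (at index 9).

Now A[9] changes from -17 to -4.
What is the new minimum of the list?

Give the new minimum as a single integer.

Answer: -9

Derivation:
Old min = -17 (at index 9)
Change: A[9] -17 -> -4
Changed element WAS the min. Need to check: is -4 still <= all others?
  Min of remaining elements: -9
  New min = min(-4, -9) = -9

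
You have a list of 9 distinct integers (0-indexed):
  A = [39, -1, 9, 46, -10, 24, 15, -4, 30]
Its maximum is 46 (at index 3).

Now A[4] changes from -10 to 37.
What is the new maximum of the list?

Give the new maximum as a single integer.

Answer: 46

Derivation:
Old max = 46 (at index 3)
Change: A[4] -10 -> 37
Changed element was NOT the old max.
  New max = max(old_max, new_val) = max(46, 37) = 46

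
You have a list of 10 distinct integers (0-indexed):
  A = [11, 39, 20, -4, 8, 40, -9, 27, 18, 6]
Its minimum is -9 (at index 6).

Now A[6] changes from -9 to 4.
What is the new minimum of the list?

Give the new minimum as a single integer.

Answer: -4

Derivation:
Old min = -9 (at index 6)
Change: A[6] -9 -> 4
Changed element WAS the min. Need to check: is 4 still <= all others?
  Min of remaining elements: -4
  New min = min(4, -4) = -4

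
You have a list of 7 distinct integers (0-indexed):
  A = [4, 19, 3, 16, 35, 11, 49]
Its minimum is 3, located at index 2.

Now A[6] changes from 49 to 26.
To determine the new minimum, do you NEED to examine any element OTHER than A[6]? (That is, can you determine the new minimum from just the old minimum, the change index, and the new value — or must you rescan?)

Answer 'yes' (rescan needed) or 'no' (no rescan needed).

Old min = 3 at index 2
Change at index 6: 49 -> 26
Index 6 was NOT the min. New min = min(3, 26). No rescan of other elements needed.
Needs rescan: no

Answer: no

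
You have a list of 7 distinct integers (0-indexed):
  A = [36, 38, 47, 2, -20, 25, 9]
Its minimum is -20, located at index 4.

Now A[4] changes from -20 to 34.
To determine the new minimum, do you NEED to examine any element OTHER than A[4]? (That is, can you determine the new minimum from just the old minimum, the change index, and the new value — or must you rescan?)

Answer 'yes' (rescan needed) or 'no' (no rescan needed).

Answer: yes

Derivation:
Old min = -20 at index 4
Change at index 4: -20 -> 34
Index 4 WAS the min and new value 34 > old min -20. Must rescan other elements to find the new min.
Needs rescan: yes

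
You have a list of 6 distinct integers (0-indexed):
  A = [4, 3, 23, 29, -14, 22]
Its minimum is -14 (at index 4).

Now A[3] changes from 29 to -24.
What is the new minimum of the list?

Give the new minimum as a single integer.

Old min = -14 (at index 4)
Change: A[3] 29 -> -24
Changed element was NOT the old min.
  New min = min(old_min, new_val) = min(-14, -24) = -24

Answer: -24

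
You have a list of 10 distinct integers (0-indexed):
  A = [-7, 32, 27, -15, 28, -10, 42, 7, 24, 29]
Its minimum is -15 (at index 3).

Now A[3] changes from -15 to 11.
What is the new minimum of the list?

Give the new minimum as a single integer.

Old min = -15 (at index 3)
Change: A[3] -15 -> 11
Changed element WAS the min. Need to check: is 11 still <= all others?
  Min of remaining elements: -10
  New min = min(11, -10) = -10

Answer: -10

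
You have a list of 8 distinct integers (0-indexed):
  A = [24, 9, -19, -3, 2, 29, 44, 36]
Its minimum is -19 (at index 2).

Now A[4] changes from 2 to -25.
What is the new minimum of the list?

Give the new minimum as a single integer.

Old min = -19 (at index 2)
Change: A[4] 2 -> -25
Changed element was NOT the old min.
  New min = min(old_min, new_val) = min(-19, -25) = -25

Answer: -25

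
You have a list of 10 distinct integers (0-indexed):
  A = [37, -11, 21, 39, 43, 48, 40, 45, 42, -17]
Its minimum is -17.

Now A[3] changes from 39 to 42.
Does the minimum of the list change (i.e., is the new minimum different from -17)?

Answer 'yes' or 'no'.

Answer: no

Derivation:
Old min = -17
Change: A[3] 39 -> 42
Changed element was NOT the min; min changes only if 42 < -17.
New min = -17; changed? no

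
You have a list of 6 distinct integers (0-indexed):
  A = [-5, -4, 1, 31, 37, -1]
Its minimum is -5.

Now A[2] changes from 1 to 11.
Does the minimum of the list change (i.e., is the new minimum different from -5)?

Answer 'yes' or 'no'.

Answer: no

Derivation:
Old min = -5
Change: A[2] 1 -> 11
Changed element was NOT the min; min changes only if 11 < -5.
New min = -5; changed? no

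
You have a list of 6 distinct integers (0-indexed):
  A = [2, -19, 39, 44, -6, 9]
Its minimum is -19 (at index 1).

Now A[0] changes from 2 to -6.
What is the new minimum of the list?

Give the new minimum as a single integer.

Old min = -19 (at index 1)
Change: A[0] 2 -> -6
Changed element was NOT the old min.
  New min = min(old_min, new_val) = min(-19, -6) = -19

Answer: -19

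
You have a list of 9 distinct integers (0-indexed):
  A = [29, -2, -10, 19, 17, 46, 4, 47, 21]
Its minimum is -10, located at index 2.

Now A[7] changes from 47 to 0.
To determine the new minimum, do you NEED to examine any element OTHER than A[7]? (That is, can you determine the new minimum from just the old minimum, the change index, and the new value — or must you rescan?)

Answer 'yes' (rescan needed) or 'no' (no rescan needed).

Answer: no

Derivation:
Old min = -10 at index 2
Change at index 7: 47 -> 0
Index 7 was NOT the min. New min = min(-10, 0). No rescan of other elements needed.
Needs rescan: no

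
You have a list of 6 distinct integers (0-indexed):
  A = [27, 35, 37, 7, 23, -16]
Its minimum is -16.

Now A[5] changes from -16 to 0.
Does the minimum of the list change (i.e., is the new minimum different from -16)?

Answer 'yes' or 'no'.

Answer: yes

Derivation:
Old min = -16
Change: A[5] -16 -> 0
Changed element was the min; new min must be rechecked.
New min = 0; changed? yes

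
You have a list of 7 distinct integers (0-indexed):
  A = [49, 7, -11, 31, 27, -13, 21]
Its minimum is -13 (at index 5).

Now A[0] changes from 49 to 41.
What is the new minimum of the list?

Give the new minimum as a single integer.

Old min = -13 (at index 5)
Change: A[0] 49 -> 41
Changed element was NOT the old min.
  New min = min(old_min, new_val) = min(-13, 41) = -13

Answer: -13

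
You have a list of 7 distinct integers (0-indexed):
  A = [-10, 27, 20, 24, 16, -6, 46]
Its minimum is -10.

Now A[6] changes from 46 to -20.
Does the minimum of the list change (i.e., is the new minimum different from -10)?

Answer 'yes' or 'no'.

Answer: yes

Derivation:
Old min = -10
Change: A[6] 46 -> -20
Changed element was NOT the min; min changes only if -20 < -10.
New min = -20; changed? yes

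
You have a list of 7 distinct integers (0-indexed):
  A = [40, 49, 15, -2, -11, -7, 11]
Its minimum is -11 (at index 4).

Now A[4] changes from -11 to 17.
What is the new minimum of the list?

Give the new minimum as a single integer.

Old min = -11 (at index 4)
Change: A[4] -11 -> 17
Changed element WAS the min. Need to check: is 17 still <= all others?
  Min of remaining elements: -7
  New min = min(17, -7) = -7

Answer: -7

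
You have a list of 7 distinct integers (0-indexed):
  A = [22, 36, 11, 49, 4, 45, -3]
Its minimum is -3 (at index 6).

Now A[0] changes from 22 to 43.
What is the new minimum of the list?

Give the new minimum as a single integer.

Old min = -3 (at index 6)
Change: A[0] 22 -> 43
Changed element was NOT the old min.
  New min = min(old_min, new_val) = min(-3, 43) = -3

Answer: -3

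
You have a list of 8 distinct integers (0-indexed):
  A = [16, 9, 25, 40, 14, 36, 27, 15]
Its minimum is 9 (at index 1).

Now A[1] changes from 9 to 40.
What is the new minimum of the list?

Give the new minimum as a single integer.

Answer: 14

Derivation:
Old min = 9 (at index 1)
Change: A[1] 9 -> 40
Changed element WAS the min. Need to check: is 40 still <= all others?
  Min of remaining elements: 14
  New min = min(40, 14) = 14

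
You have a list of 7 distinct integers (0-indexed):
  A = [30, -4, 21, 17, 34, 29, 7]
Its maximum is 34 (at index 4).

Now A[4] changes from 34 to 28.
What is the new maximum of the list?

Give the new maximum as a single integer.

Old max = 34 (at index 4)
Change: A[4] 34 -> 28
Changed element WAS the max -> may need rescan.
  Max of remaining elements: 30
  New max = max(28, 30) = 30

Answer: 30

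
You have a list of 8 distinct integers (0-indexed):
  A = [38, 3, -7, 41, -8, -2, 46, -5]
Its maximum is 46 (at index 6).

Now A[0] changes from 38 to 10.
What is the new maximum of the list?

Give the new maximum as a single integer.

Answer: 46

Derivation:
Old max = 46 (at index 6)
Change: A[0] 38 -> 10
Changed element was NOT the old max.
  New max = max(old_max, new_val) = max(46, 10) = 46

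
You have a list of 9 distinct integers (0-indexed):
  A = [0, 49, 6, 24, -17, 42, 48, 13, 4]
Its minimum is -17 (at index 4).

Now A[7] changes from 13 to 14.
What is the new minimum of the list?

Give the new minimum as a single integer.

Answer: -17

Derivation:
Old min = -17 (at index 4)
Change: A[7] 13 -> 14
Changed element was NOT the old min.
  New min = min(old_min, new_val) = min(-17, 14) = -17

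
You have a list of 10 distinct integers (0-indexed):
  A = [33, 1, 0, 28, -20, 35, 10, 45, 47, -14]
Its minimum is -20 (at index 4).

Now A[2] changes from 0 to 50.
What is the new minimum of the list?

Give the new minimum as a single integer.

Old min = -20 (at index 4)
Change: A[2] 0 -> 50
Changed element was NOT the old min.
  New min = min(old_min, new_val) = min(-20, 50) = -20

Answer: -20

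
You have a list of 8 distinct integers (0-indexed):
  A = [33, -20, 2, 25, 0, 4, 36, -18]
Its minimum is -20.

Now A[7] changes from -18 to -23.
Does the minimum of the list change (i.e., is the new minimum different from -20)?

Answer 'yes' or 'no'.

Old min = -20
Change: A[7] -18 -> -23
Changed element was NOT the min; min changes only if -23 < -20.
New min = -23; changed? yes

Answer: yes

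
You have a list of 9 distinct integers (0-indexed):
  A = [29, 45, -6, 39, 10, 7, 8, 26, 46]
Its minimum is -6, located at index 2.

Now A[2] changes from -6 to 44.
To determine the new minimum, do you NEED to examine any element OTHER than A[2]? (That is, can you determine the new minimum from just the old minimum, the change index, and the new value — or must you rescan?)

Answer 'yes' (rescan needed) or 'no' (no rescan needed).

Answer: yes

Derivation:
Old min = -6 at index 2
Change at index 2: -6 -> 44
Index 2 WAS the min and new value 44 > old min -6. Must rescan other elements to find the new min.
Needs rescan: yes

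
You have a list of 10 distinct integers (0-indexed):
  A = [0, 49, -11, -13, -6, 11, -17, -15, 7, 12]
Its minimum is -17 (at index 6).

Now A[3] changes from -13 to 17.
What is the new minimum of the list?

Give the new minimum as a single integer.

Old min = -17 (at index 6)
Change: A[3] -13 -> 17
Changed element was NOT the old min.
  New min = min(old_min, new_val) = min(-17, 17) = -17

Answer: -17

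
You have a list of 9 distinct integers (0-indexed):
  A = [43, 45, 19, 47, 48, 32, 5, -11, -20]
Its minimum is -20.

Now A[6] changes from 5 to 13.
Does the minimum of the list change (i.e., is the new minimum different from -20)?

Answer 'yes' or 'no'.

Answer: no

Derivation:
Old min = -20
Change: A[6] 5 -> 13
Changed element was NOT the min; min changes only if 13 < -20.
New min = -20; changed? no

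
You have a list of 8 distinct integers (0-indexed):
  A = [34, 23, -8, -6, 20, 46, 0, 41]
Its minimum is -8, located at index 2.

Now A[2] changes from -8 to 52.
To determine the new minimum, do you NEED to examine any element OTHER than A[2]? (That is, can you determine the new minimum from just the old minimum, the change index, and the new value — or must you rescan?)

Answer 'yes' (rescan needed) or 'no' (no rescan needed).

Answer: yes

Derivation:
Old min = -8 at index 2
Change at index 2: -8 -> 52
Index 2 WAS the min and new value 52 > old min -8. Must rescan other elements to find the new min.
Needs rescan: yes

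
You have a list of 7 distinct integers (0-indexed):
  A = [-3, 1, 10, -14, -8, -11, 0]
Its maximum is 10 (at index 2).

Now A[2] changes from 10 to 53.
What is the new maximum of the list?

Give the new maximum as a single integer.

Old max = 10 (at index 2)
Change: A[2] 10 -> 53
Changed element WAS the max -> may need rescan.
  Max of remaining elements: 1
  New max = max(53, 1) = 53

Answer: 53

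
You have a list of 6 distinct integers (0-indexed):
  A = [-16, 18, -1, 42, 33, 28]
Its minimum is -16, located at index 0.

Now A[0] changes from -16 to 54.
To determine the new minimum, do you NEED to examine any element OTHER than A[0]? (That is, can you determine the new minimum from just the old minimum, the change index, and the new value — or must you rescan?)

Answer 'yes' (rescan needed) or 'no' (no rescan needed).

Old min = -16 at index 0
Change at index 0: -16 -> 54
Index 0 WAS the min and new value 54 > old min -16. Must rescan other elements to find the new min.
Needs rescan: yes

Answer: yes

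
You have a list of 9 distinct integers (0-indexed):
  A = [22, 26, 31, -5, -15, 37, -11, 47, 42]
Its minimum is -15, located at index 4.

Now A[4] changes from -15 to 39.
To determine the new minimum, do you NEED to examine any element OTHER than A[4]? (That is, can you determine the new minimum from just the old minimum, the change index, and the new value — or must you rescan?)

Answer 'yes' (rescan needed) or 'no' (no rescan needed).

Answer: yes

Derivation:
Old min = -15 at index 4
Change at index 4: -15 -> 39
Index 4 WAS the min and new value 39 > old min -15. Must rescan other elements to find the new min.
Needs rescan: yes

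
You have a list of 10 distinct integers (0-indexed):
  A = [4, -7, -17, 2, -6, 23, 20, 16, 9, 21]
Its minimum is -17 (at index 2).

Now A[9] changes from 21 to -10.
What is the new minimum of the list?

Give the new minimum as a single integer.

Answer: -17

Derivation:
Old min = -17 (at index 2)
Change: A[9] 21 -> -10
Changed element was NOT the old min.
  New min = min(old_min, new_val) = min(-17, -10) = -17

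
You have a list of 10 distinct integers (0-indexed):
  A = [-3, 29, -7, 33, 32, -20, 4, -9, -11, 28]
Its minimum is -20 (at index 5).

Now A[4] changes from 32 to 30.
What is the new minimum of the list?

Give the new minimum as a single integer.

Old min = -20 (at index 5)
Change: A[4] 32 -> 30
Changed element was NOT the old min.
  New min = min(old_min, new_val) = min(-20, 30) = -20

Answer: -20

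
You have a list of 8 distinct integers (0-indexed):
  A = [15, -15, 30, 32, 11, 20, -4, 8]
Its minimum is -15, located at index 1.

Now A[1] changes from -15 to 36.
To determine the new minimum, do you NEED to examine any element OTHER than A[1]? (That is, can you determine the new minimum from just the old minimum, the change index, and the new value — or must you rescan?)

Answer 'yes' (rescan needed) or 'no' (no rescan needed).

Old min = -15 at index 1
Change at index 1: -15 -> 36
Index 1 WAS the min and new value 36 > old min -15. Must rescan other elements to find the new min.
Needs rescan: yes

Answer: yes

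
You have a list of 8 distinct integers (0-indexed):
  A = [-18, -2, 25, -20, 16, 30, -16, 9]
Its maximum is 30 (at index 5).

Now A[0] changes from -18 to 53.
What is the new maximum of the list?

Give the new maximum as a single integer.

Old max = 30 (at index 5)
Change: A[0] -18 -> 53
Changed element was NOT the old max.
  New max = max(old_max, new_val) = max(30, 53) = 53

Answer: 53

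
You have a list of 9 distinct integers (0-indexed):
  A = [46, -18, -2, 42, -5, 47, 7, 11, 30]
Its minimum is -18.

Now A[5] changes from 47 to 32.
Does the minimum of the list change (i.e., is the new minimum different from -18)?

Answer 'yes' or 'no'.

Old min = -18
Change: A[5] 47 -> 32
Changed element was NOT the min; min changes only if 32 < -18.
New min = -18; changed? no

Answer: no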